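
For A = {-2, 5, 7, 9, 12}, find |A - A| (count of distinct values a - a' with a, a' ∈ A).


A - A = {a - a' : a, a' ∈ A}; |A| = 5.
Bounds: 2|A|-1 ≤ |A - A| ≤ |A|² - |A| + 1, i.e. 9 ≤ |A - A| ≤ 21.
Note: 0 ∈ A - A always (from a - a). The set is symmetric: if d ∈ A - A then -d ∈ A - A.
Enumerate nonzero differences d = a - a' with a > a' (then include -d):
Positive differences: {2, 3, 4, 5, 7, 9, 11, 14}
Full difference set: {0} ∪ (positive diffs) ∪ (negative diffs).
|A - A| = 1 + 2·8 = 17 (matches direct enumeration: 17).

|A - A| = 17


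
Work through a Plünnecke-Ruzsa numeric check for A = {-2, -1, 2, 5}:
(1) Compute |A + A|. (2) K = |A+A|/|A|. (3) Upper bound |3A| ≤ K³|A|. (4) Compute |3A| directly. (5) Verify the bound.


|A| = 4.
Step 1: Compute A + A by enumerating all 16 pairs.
A + A = {-4, -3, -2, 0, 1, 3, 4, 7, 10}, so |A + A| = 9.
Step 2: Doubling constant K = |A + A|/|A| = 9/4 = 9/4 ≈ 2.2500.
Step 3: Plünnecke-Ruzsa gives |3A| ≤ K³·|A| = (2.2500)³ · 4 ≈ 45.5625.
Step 4: Compute 3A = A + A + A directly by enumerating all triples (a,b,c) ∈ A³; |3A| = 16.
Step 5: Check 16 ≤ 45.5625? Yes ✓.

K = 9/4, Plünnecke-Ruzsa bound K³|A| ≈ 45.5625, |3A| = 16, inequality holds.


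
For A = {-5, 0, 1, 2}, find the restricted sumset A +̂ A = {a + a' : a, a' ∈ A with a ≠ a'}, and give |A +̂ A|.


Restricted sumset: A +̂ A = {a + a' : a ∈ A, a' ∈ A, a ≠ a'}.
Equivalently, take A + A and drop any sum 2a that is achievable ONLY as a + a for a ∈ A (i.e. sums representable only with equal summands).
Enumerate pairs (a, a') with a < a' (symmetric, so each unordered pair gives one sum; this covers all a ≠ a'):
  -5 + 0 = -5
  -5 + 1 = -4
  -5 + 2 = -3
  0 + 1 = 1
  0 + 2 = 2
  1 + 2 = 3
Collected distinct sums: {-5, -4, -3, 1, 2, 3}
|A +̂ A| = 6
(Reference bound: |A +̂ A| ≥ 2|A| - 3 for |A| ≥ 2, with |A| = 4 giving ≥ 5.)

|A +̂ A| = 6


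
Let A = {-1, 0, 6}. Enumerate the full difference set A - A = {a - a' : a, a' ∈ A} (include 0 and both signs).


A - A = {a - a' : a, a' ∈ A}.
Compute a - a' for each ordered pair (a, a'):
a = -1: -1--1=0, -1-0=-1, -1-6=-7
a = 0: 0--1=1, 0-0=0, 0-6=-6
a = 6: 6--1=7, 6-0=6, 6-6=0
Collecting distinct values (and noting 0 appears from a-a):
A - A = {-7, -6, -1, 0, 1, 6, 7}
|A - A| = 7

A - A = {-7, -6, -1, 0, 1, 6, 7}


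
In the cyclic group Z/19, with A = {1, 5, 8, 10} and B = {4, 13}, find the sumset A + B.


Work in Z/19Z: reduce every sum a + b modulo 19.
Enumerate all 8 pairs:
a = 1: 1+4=5, 1+13=14
a = 5: 5+4=9, 5+13=18
a = 8: 8+4=12, 8+13=2
a = 10: 10+4=14, 10+13=4
Distinct residues collected: {2, 4, 5, 9, 12, 14, 18}
|A + B| = 7 (out of 19 total residues).

A + B = {2, 4, 5, 9, 12, 14, 18}


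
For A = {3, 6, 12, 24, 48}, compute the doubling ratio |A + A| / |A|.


|A| = 5.
Compute A + A by enumerating all 25 pairs.
A + A = {6, 9, 12, 15, 18, 24, 27, 30, 36, 48, 51, 54, 60, 72, 96}, so |A + A| = 15.
K = |A + A| / |A| = 15/5 = 3/1 ≈ 3.0000.
Reference: AP of size 5 gives K = 9/5 ≈ 1.8000; a fully generic set of size 5 gives K ≈ 3.0000.

|A| = 5, |A + A| = 15, K = 15/5 = 3/1.


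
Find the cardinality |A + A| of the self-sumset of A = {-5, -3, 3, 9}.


A + A = {a + a' : a, a' ∈ A}; |A| = 4.
General bounds: 2|A| - 1 ≤ |A + A| ≤ |A|(|A|+1)/2, i.e. 7 ≤ |A + A| ≤ 10.
Lower bound 2|A|-1 is attained iff A is an arithmetic progression.
Enumerate sums a + a' for a ≤ a' (symmetric, so this suffices):
a = -5: -5+-5=-10, -5+-3=-8, -5+3=-2, -5+9=4
a = -3: -3+-3=-6, -3+3=0, -3+9=6
a = 3: 3+3=6, 3+9=12
a = 9: 9+9=18
Distinct sums: {-10, -8, -6, -2, 0, 4, 6, 12, 18}
|A + A| = 9

|A + A| = 9


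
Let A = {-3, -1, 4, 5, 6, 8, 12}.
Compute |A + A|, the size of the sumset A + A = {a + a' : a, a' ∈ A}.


A + A = {a + a' : a, a' ∈ A}; |A| = 7.
General bounds: 2|A| - 1 ≤ |A + A| ≤ |A|(|A|+1)/2, i.e. 13 ≤ |A + A| ≤ 28.
Lower bound 2|A|-1 is attained iff A is an arithmetic progression.
Enumerate sums a + a' for a ≤ a' (symmetric, so this suffices):
a = -3: -3+-3=-6, -3+-1=-4, -3+4=1, -3+5=2, -3+6=3, -3+8=5, -3+12=9
a = -1: -1+-1=-2, -1+4=3, -1+5=4, -1+6=5, -1+8=7, -1+12=11
a = 4: 4+4=8, 4+5=9, 4+6=10, 4+8=12, 4+12=16
a = 5: 5+5=10, 5+6=11, 5+8=13, 5+12=17
a = 6: 6+6=12, 6+8=14, 6+12=18
a = 8: 8+8=16, 8+12=20
a = 12: 12+12=24
Distinct sums: {-6, -4, -2, 1, 2, 3, 4, 5, 7, 8, 9, 10, 11, 12, 13, 14, 16, 17, 18, 20, 24}
|A + A| = 21

|A + A| = 21


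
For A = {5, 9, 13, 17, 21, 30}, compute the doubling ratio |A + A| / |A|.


|A| = 6.
Compute A + A by enumerating all 36 pairs.
A + A = {10, 14, 18, 22, 26, 30, 34, 35, 38, 39, 42, 43, 47, 51, 60}, so |A + A| = 15.
K = |A + A| / |A| = 15/6 = 5/2 ≈ 2.5000.
Reference: AP of size 6 gives K = 11/6 ≈ 1.8333; a fully generic set of size 6 gives K ≈ 3.5000.

|A| = 6, |A + A| = 15, K = 15/6 = 5/2.


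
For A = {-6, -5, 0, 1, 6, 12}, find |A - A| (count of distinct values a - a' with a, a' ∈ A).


A - A = {a - a' : a, a' ∈ A}; |A| = 6.
Bounds: 2|A|-1 ≤ |A - A| ≤ |A|² - |A| + 1, i.e. 11 ≤ |A - A| ≤ 31.
Note: 0 ∈ A - A always (from a - a). The set is symmetric: if d ∈ A - A then -d ∈ A - A.
Enumerate nonzero differences d = a - a' with a > a' (then include -d):
Positive differences: {1, 5, 6, 7, 11, 12, 17, 18}
Full difference set: {0} ∪ (positive diffs) ∪ (negative diffs).
|A - A| = 1 + 2·8 = 17 (matches direct enumeration: 17).

|A - A| = 17


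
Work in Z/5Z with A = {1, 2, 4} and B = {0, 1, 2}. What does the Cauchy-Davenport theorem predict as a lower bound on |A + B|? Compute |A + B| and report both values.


Cauchy-Davenport: |A + B| ≥ min(p, |A| + |B| - 1) for A, B nonempty in Z/pZ.
|A| = 3, |B| = 3, p = 5.
CD lower bound = min(5, 3 + 3 - 1) = min(5, 5) = 5.
Compute A + B mod 5 directly:
a = 1: 1+0=1, 1+1=2, 1+2=3
a = 2: 2+0=2, 2+1=3, 2+2=4
a = 4: 4+0=4, 4+1=0, 4+2=1
A + B = {0, 1, 2, 3, 4}, so |A + B| = 5.
Verify: 5 ≥ 5? Yes ✓.

CD lower bound = 5, actual |A + B| = 5.


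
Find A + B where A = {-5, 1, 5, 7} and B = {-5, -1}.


A + B = {a + b : a ∈ A, b ∈ B}.
Enumerate all |A|·|B| = 4·2 = 8 pairs (a, b) and collect distinct sums.
a = -5: -5+-5=-10, -5+-1=-6
a = 1: 1+-5=-4, 1+-1=0
a = 5: 5+-5=0, 5+-1=4
a = 7: 7+-5=2, 7+-1=6
Collecting distinct sums: A + B = {-10, -6, -4, 0, 2, 4, 6}
|A + B| = 7

A + B = {-10, -6, -4, 0, 2, 4, 6}


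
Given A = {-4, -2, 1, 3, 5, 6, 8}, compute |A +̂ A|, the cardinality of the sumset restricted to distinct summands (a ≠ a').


Restricted sumset: A +̂ A = {a + a' : a ∈ A, a' ∈ A, a ≠ a'}.
Equivalently, take A + A and drop any sum 2a that is achievable ONLY as a + a for a ∈ A (i.e. sums representable only with equal summands).
Enumerate pairs (a, a') with a < a' (symmetric, so each unordered pair gives one sum; this covers all a ≠ a'):
  -4 + -2 = -6
  -4 + 1 = -3
  -4 + 3 = -1
  -4 + 5 = 1
  -4 + 6 = 2
  -4 + 8 = 4
  -2 + 1 = -1
  -2 + 3 = 1
  -2 + 5 = 3
  -2 + 6 = 4
  -2 + 8 = 6
  1 + 3 = 4
  1 + 5 = 6
  1 + 6 = 7
  1 + 8 = 9
  3 + 5 = 8
  3 + 6 = 9
  3 + 8 = 11
  5 + 6 = 11
  5 + 8 = 13
  6 + 8 = 14
Collected distinct sums: {-6, -3, -1, 1, 2, 3, 4, 6, 7, 8, 9, 11, 13, 14}
|A +̂ A| = 14
(Reference bound: |A +̂ A| ≥ 2|A| - 3 for |A| ≥ 2, with |A| = 7 giving ≥ 11.)

|A +̂ A| = 14


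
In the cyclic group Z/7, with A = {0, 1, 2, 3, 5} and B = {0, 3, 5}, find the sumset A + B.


Work in Z/7Z: reduce every sum a + b modulo 7.
Enumerate all 15 pairs:
a = 0: 0+0=0, 0+3=3, 0+5=5
a = 1: 1+0=1, 1+3=4, 1+5=6
a = 2: 2+0=2, 2+3=5, 2+5=0
a = 3: 3+0=3, 3+3=6, 3+5=1
a = 5: 5+0=5, 5+3=1, 5+5=3
Distinct residues collected: {0, 1, 2, 3, 4, 5, 6}
|A + B| = 7 (out of 7 total residues).

A + B = {0, 1, 2, 3, 4, 5, 6}


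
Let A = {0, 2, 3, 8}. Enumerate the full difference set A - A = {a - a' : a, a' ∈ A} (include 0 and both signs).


A - A = {a - a' : a, a' ∈ A}.
Compute a - a' for each ordered pair (a, a'):
a = 0: 0-0=0, 0-2=-2, 0-3=-3, 0-8=-8
a = 2: 2-0=2, 2-2=0, 2-3=-1, 2-8=-6
a = 3: 3-0=3, 3-2=1, 3-3=0, 3-8=-5
a = 8: 8-0=8, 8-2=6, 8-3=5, 8-8=0
Collecting distinct values (and noting 0 appears from a-a):
A - A = {-8, -6, -5, -3, -2, -1, 0, 1, 2, 3, 5, 6, 8}
|A - A| = 13

A - A = {-8, -6, -5, -3, -2, -1, 0, 1, 2, 3, 5, 6, 8}


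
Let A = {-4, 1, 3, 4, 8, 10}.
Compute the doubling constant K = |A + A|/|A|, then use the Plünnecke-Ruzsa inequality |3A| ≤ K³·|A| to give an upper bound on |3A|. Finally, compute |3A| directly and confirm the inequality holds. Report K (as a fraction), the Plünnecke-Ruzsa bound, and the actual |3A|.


|A| = 6.
Step 1: Compute A + A by enumerating all 36 pairs.
A + A = {-8, -3, -1, 0, 2, 4, 5, 6, 7, 8, 9, 11, 12, 13, 14, 16, 18, 20}, so |A + A| = 18.
Step 2: Doubling constant K = |A + A|/|A| = 18/6 = 18/6 ≈ 3.0000.
Step 3: Plünnecke-Ruzsa gives |3A| ≤ K³·|A| = (3.0000)³ · 6 ≈ 162.0000.
Step 4: Compute 3A = A + A + A directly by enumerating all triples (a,b,c) ∈ A³; |3A| = 33.
Step 5: Check 33 ≤ 162.0000? Yes ✓.

K = 18/6, Plünnecke-Ruzsa bound K³|A| ≈ 162.0000, |3A| = 33, inequality holds.


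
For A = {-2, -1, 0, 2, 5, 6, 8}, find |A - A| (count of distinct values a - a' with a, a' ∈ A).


A - A = {a - a' : a, a' ∈ A}; |A| = 7.
Bounds: 2|A|-1 ≤ |A - A| ≤ |A|² - |A| + 1, i.e. 13 ≤ |A - A| ≤ 43.
Note: 0 ∈ A - A always (from a - a). The set is symmetric: if d ∈ A - A then -d ∈ A - A.
Enumerate nonzero differences d = a - a' with a > a' (then include -d):
Positive differences: {1, 2, 3, 4, 5, 6, 7, 8, 9, 10}
Full difference set: {0} ∪ (positive diffs) ∪ (negative diffs).
|A - A| = 1 + 2·10 = 21 (matches direct enumeration: 21).

|A - A| = 21


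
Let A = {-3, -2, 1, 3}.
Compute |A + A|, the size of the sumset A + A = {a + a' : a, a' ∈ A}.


A + A = {a + a' : a, a' ∈ A}; |A| = 4.
General bounds: 2|A| - 1 ≤ |A + A| ≤ |A|(|A|+1)/2, i.e. 7 ≤ |A + A| ≤ 10.
Lower bound 2|A|-1 is attained iff A is an arithmetic progression.
Enumerate sums a + a' for a ≤ a' (symmetric, so this suffices):
a = -3: -3+-3=-6, -3+-2=-5, -3+1=-2, -3+3=0
a = -2: -2+-2=-4, -2+1=-1, -2+3=1
a = 1: 1+1=2, 1+3=4
a = 3: 3+3=6
Distinct sums: {-6, -5, -4, -2, -1, 0, 1, 2, 4, 6}
|A + A| = 10

|A + A| = 10


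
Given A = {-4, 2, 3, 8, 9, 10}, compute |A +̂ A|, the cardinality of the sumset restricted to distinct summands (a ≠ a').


Restricted sumset: A +̂ A = {a + a' : a ∈ A, a' ∈ A, a ≠ a'}.
Equivalently, take A + A and drop any sum 2a that is achievable ONLY as a + a for a ∈ A (i.e. sums representable only with equal summands).
Enumerate pairs (a, a') with a < a' (symmetric, so each unordered pair gives one sum; this covers all a ≠ a'):
  -4 + 2 = -2
  -4 + 3 = -1
  -4 + 8 = 4
  -4 + 9 = 5
  -4 + 10 = 6
  2 + 3 = 5
  2 + 8 = 10
  2 + 9 = 11
  2 + 10 = 12
  3 + 8 = 11
  3 + 9 = 12
  3 + 10 = 13
  8 + 9 = 17
  8 + 10 = 18
  9 + 10 = 19
Collected distinct sums: {-2, -1, 4, 5, 6, 10, 11, 12, 13, 17, 18, 19}
|A +̂ A| = 12
(Reference bound: |A +̂ A| ≥ 2|A| - 3 for |A| ≥ 2, with |A| = 6 giving ≥ 9.)

|A +̂ A| = 12


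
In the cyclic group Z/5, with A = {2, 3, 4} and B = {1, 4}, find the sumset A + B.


Work in Z/5Z: reduce every sum a + b modulo 5.
Enumerate all 6 pairs:
a = 2: 2+1=3, 2+4=1
a = 3: 3+1=4, 3+4=2
a = 4: 4+1=0, 4+4=3
Distinct residues collected: {0, 1, 2, 3, 4}
|A + B| = 5 (out of 5 total residues).

A + B = {0, 1, 2, 3, 4}


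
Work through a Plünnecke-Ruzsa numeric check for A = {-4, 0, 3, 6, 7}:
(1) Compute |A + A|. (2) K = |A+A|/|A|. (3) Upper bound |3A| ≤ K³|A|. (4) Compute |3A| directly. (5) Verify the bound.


|A| = 5.
Step 1: Compute A + A by enumerating all 25 pairs.
A + A = {-8, -4, -1, 0, 2, 3, 6, 7, 9, 10, 12, 13, 14}, so |A + A| = 13.
Step 2: Doubling constant K = |A + A|/|A| = 13/5 = 13/5 ≈ 2.6000.
Step 3: Plünnecke-Ruzsa gives |3A| ≤ K³·|A| = (2.6000)³ · 5 ≈ 87.8800.
Step 4: Compute 3A = A + A + A directly by enumerating all triples (a,b,c) ∈ A³; |3A| = 25.
Step 5: Check 25 ≤ 87.8800? Yes ✓.

K = 13/5, Plünnecke-Ruzsa bound K³|A| ≈ 87.8800, |3A| = 25, inequality holds.


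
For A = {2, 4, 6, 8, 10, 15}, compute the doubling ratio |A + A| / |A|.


|A| = 6.
Compute A + A by enumerating all 36 pairs.
A + A = {4, 6, 8, 10, 12, 14, 16, 17, 18, 19, 20, 21, 23, 25, 30}, so |A + A| = 15.
K = |A + A| / |A| = 15/6 = 5/2 ≈ 2.5000.
Reference: AP of size 6 gives K = 11/6 ≈ 1.8333; a fully generic set of size 6 gives K ≈ 3.5000.

|A| = 6, |A + A| = 15, K = 15/6 = 5/2.


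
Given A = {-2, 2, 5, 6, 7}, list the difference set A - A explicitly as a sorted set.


A - A = {a - a' : a, a' ∈ A}.
Compute a - a' for each ordered pair (a, a'):
a = -2: -2--2=0, -2-2=-4, -2-5=-7, -2-6=-8, -2-7=-9
a = 2: 2--2=4, 2-2=0, 2-5=-3, 2-6=-4, 2-7=-5
a = 5: 5--2=7, 5-2=3, 5-5=0, 5-6=-1, 5-7=-2
a = 6: 6--2=8, 6-2=4, 6-5=1, 6-6=0, 6-7=-1
a = 7: 7--2=9, 7-2=5, 7-5=2, 7-6=1, 7-7=0
Collecting distinct values (and noting 0 appears from a-a):
A - A = {-9, -8, -7, -5, -4, -3, -2, -1, 0, 1, 2, 3, 4, 5, 7, 8, 9}
|A - A| = 17

A - A = {-9, -8, -7, -5, -4, -3, -2, -1, 0, 1, 2, 3, 4, 5, 7, 8, 9}


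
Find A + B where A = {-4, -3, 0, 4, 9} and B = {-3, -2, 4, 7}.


A + B = {a + b : a ∈ A, b ∈ B}.
Enumerate all |A|·|B| = 5·4 = 20 pairs (a, b) and collect distinct sums.
a = -4: -4+-3=-7, -4+-2=-6, -4+4=0, -4+7=3
a = -3: -3+-3=-6, -3+-2=-5, -3+4=1, -3+7=4
a = 0: 0+-3=-3, 0+-2=-2, 0+4=4, 0+7=7
a = 4: 4+-3=1, 4+-2=2, 4+4=8, 4+7=11
a = 9: 9+-3=6, 9+-2=7, 9+4=13, 9+7=16
Collecting distinct sums: A + B = {-7, -6, -5, -3, -2, 0, 1, 2, 3, 4, 6, 7, 8, 11, 13, 16}
|A + B| = 16

A + B = {-7, -6, -5, -3, -2, 0, 1, 2, 3, 4, 6, 7, 8, 11, 13, 16}


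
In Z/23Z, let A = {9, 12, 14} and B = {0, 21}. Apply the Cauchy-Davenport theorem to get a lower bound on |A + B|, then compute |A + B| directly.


Cauchy-Davenport: |A + B| ≥ min(p, |A| + |B| - 1) for A, B nonempty in Z/pZ.
|A| = 3, |B| = 2, p = 23.
CD lower bound = min(23, 3 + 2 - 1) = min(23, 4) = 4.
Compute A + B mod 23 directly:
a = 9: 9+0=9, 9+21=7
a = 12: 12+0=12, 12+21=10
a = 14: 14+0=14, 14+21=12
A + B = {7, 9, 10, 12, 14}, so |A + B| = 5.
Verify: 5 ≥ 4? Yes ✓.

CD lower bound = 4, actual |A + B| = 5.


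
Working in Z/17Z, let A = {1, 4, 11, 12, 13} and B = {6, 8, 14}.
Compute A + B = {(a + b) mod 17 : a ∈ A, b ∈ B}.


Work in Z/17Z: reduce every sum a + b modulo 17.
Enumerate all 15 pairs:
a = 1: 1+6=7, 1+8=9, 1+14=15
a = 4: 4+6=10, 4+8=12, 4+14=1
a = 11: 11+6=0, 11+8=2, 11+14=8
a = 12: 12+6=1, 12+8=3, 12+14=9
a = 13: 13+6=2, 13+8=4, 13+14=10
Distinct residues collected: {0, 1, 2, 3, 4, 7, 8, 9, 10, 12, 15}
|A + B| = 11 (out of 17 total residues).

A + B = {0, 1, 2, 3, 4, 7, 8, 9, 10, 12, 15}


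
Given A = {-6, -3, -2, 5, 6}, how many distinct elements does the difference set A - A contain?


A - A = {a - a' : a, a' ∈ A}; |A| = 5.
Bounds: 2|A|-1 ≤ |A - A| ≤ |A|² - |A| + 1, i.e. 9 ≤ |A - A| ≤ 21.
Note: 0 ∈ A - A always (from a - a). The set is symmetric: if d ∈ A - A then -d ∈ A - A.
Enumerate nonzero differences d = a - a' with a > a' (then include -d):
Positive differences: {1, 3, 4, 7, 8, 9, 11, 12}
Full difference set: {0} ∪ (positive diffs) ∪ (negative diffs).
|A - A| = 1 + 2·8 = 17 (matches direct enumeration: 17).

|A - A| = 17


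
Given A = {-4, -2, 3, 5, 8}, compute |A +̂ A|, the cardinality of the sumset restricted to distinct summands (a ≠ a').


Restricted sumset: A +̂ A = {a + a' : a ∈ A, a' ∈ A, a ≠ a'}.
Equivalently, take A + A and drop any sum 2a that is achievable ONLY as a + a for a ∈ A (i.e. sums representable only with equal summands).
Enumerate pairs (a, a') with a < a' (symmetric, so each unordered pair gives one sum; this covers all a ≠ a'):
  -4 + -2 = -6
  -4 + 3 = -1
  -4 + 5 = 1
  -4 + 8 = 4
  -2 + 3 = 1
  -2 + 5 = 3
  -2 + 8 = 6
  3 + 5 = 8
  3 + 8 = 11
  5 + 8 = 13
Collected distinct sums: {-6, -1, 1, 3, 4, 6, 8, 11, 13}
|A +̂ A| = 9
(Reference bound: |A +̂ A| ≥ 2|A| - 3 for |A| ≥ 2, with |A| = 5 giving ≥ 7.)

|A +̂ A| = 9


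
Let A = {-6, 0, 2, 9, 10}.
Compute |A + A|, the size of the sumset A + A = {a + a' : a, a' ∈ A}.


A + A = {a + a' : a, a' ∈ A}; |A| = 5.
General bounds: 2|A| - 1 ≤ |A + A| ≤ |A|(|A|+1)/2, i.e. 9 ≤ |A + A| ≤ 15.
Lower bound 2|A|-1 is attained iff A is an arithmetic progression.
Enumerate sums a + a' for a ≤ a' (symmetric, so this suffices):
a = -6: -6+-6=-12, -6+0=-6, -6+2=-4, -6+9=3, -6+10=4
a = 0: 0+0=0, 0+2=2, 0+9=9, 0+10=10
a = 2: 2+2=4, 2+9=11, 2+10=12
a = 9: 9+9=18, 9+10=19
a = 10: 10+10=20
Distinct sums: {-12, -6, -4, 0, 2, 3, 4, 9, 10, 11, 12, 18, 19, 20}
|A + A| = 14

|A + A| = 14


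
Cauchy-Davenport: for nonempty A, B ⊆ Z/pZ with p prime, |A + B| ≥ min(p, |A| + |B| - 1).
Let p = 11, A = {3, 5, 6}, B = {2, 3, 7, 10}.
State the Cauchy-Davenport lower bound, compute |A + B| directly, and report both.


Cauchy-Davenport: |A + B| ≥ min(p, |A| + |B| - 1) for A, B nonempty in Z/pZ.
|A| = 3, |B| = 4, p = 11.
CD lower bound = min(11, 3 + 4 - 1) = min(11, 6) = 6.
Compute A + B mod 11 directly:
a = 3: 3+2=5, 3+3=6, 3+7=10, 3+10=2
a = 5: 5+2=7, 5+3=8, 5+7=1, 5+10=4
a = 6: 6+2=8, 6+3=9, 6+7=2, 6+10=5
A + B = {1, 2, 4, 5, 6, 7, 8, 9, 10}, so |A + B| = 9.
Verify: 9 ≥ 6? Yes ✓.

CD lower bound = 6, actual |A + B| = 9.


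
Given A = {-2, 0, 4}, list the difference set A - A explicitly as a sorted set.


A - A = {a - a' : a, a' ∈ A}.
Compute a - a' for each ordered pair (a, a'):
a = -2: -2--2=0, -2-0=-2, -2-4=-6
a = 0: 0--2=2, 0-0=0, 0-4=-4
a = 4: 4--2=6, 4-0=4, 4-4=0
Collecting distinct values (and noting 0 appears from a-a):
A - A = {-6, -4, -2, 0, 2, 4, 6}
|A - A| = 7

A - A = {-6, -4, -2, 0, 2, 4, 6}


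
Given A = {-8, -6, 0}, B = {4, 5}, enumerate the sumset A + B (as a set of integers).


A + B = {a + b : a ∈ A, b ∈ B}.
Enumerate all |A|·|B| = 3·2 = 6 pairs (a, b) and collect distinct sums.
a = -8: -8+4=-4, -8+5=-3
a = -6: -6+4=-2, -6+5=-1
a = 0: 0+4=4, 0+5=5
Collecting distinct sums: A + B = {-4, -3, -2, -1, 4, 5}
|A + B| = 6

A + B = {-4, -3, -2, -1, 4, 5}


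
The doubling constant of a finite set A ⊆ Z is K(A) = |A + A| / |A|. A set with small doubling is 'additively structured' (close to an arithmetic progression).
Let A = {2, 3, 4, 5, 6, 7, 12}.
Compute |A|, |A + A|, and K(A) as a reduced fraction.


|A| = 7.
Compute A + A by enumerating all 49 pairs.
A + A = {4, 5, 6, 7, 8, 9, 10, 11, 12, 13, 14, 15, 16, 17, 18, 19, 24}, so |A + A| = 17.
K = |A + A| / |A| = 17/7 (already in lowest terms) ≈ 2.4286.
Reference: AP of size 7 gives K = 13/7 ≈ 1.8571; a fully generic set of size 7 gives K ≈ 4.0000.

|A| = 7, |A + A| = 17, K = 17/7.


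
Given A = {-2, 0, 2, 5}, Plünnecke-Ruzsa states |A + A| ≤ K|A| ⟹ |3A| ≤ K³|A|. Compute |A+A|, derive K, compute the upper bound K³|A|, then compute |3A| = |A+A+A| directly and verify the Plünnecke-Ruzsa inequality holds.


|A| = 4.
Step 1: Compute A + A by enumerating all 16 pairs.
A + A = {-4, -2, 0, 2, 3, 4, 5, 7, 10}, so |A + A| = 9.
Step 2: Doubling constant K = |A + A|/|A| = 9/4 = 9/4 ≈ 2.2500.
Step 3: Plünnecke-Ruzsa gives |3A| ≤ K³·|A| = (2.2500)³ · 4 ≈ 45.5625.
Step 4: Compute 3A = A + A + A directly by enumerating all triples (a,b,c) ∈ A³; |3A| = 16.
Step 5: Check 16 ≤ 45.5625? Yes ✓.

K = 9/4, Plünnecke-Ruzsa bound K³|A| ≈ 45.5625, |3A| = 16, inequality holds.


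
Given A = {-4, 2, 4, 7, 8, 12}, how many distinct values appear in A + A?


A + A = {a + a' : a, a' ∈ A}; |A| = 6.
General bounds: 2|A| - 1 ≤ |A + A| ≤ |A|(|A|+1)/2, i.e. 11 ≤ |A + A| ≤ 21.
Lower bound 2|A|-1 is attained iff A is an arithmetic progression.
Enumerate sums a + a' for a ≤ a' (symmetric, so this suffices):
a = -4: -4+-4=-8, -4+2=-2, -4+4=0, -4+7=3, -4+8=4, -4+12=8
a = 2: 2+2=4, 2+4=6, 2+7=9, 2+8=10, 2+12=14
a = 4: 4+4=8, 4+7=11, 4+8=12, 4+12=16
a = 7: 7+7=14, 7+8=15, 7+12=19
a = 8: 8+8=16, 8+12=20
a = 12: 12+12=24
Distinct sums: {-8, -2, 0, 3, 4, 6, 8, 9, 10, 11, 12, 14, 15, 16, 19, 20, 24}
|A + A| = 17

|A + A| = 17


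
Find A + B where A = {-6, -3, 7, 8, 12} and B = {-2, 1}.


A + B = {a + b : a ∈ A, b ∈ B}.
Enumerate all |A|·|B| = 5·2 = 10 pairs (a, b) and collect distinct sums.
a = -6: -6+-2=-8, -6+1=-5
a = -3: -3+-2=-5, -3+1=-2
a = 7: 7+-2=5, 7+1=8
a = 8: 8+-2=6, 8+1=9
a = 12: 12+-2=10, 12+1=13
Collecting distinct sums: A + B = {-8, -5, -2, 5, 6, 8, 9, 10, 13}
|A + B| = 9

A + B = {-8, -5, -2, 5, 6, 8, 9, 10, 13}


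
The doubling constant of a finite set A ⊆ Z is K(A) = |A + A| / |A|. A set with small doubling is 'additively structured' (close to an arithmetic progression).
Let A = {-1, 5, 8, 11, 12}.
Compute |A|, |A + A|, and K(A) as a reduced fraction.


|A| = 5.
Compute A + A by enumerating all 25 pairs.
A + A = {-2, 4, 7, 10, 11, 13, 16, 17, 19, 20, 22, 23, 24}, so |A + A| = 13.
K = |A + A| / |A| = 13/5 (already in lowest terms) ≈ 2.6000.
Reference: AP of size 5 gives K = 9/5 ≈ 1.8000; a fully generic set of size 5 gives K ≈ 3.0000.

|A| = 5, |A + A| = 13, K = 13/5.


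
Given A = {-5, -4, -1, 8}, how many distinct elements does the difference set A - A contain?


A - A = {a - a' : a, a' ∈ A}; |A| = 4.
Bounds: 2|A|-1 ≤ |A - A| ≤ |A|² - |A| + 1, i.e. 7 ≤ |A - A| ≤ 13.
Note: 0 ∈ A - A always (from a - a). The set is symmetric: if d ∈ A - A then -d ∈ A - A.
Enumerate nonzero differences d = a - a' with a > a' (then include -d):
Positive differences: {1, 3, 4, 9, 12, 13}
Full difference set: {0} ∪ (positive diffs) ∪ (negative diffs).
|A - A| = 1 + 2·6 = 13 (matches direct enumeration: 13).

|A - A| = 13


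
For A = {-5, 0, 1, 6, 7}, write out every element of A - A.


A - A = {a - a' : a, a' ∈ A}.
Compute a - a' for each ordered pair (a, a'):
a = -5: -5--5=0, -5-0=-5, -5-1=-6, -5-6=-11, -5-7=-12
a = 0: 0--5=5, 0-0=0, 0-1=-1, 0-6=-6, 0-7=-7
a = 1: 1--5=6, 1-0=1, 1-1=0, 1-6=-5, 1-7=-6
a = 6: 6--5=11, 6-0=6, 6-1=5, 6-6=0, 6-7=-1
a = 7: 7--5=12, 7-0=7, 7-1=6, 7-6=1, 7-7=0
Collecting distinct values (and noting 0 appears from a-a):
A - A = {-12, -11, -7, -6, -5, -1, 0, 1, 5, 6, 7, 11, 12}
|A - A| = 13

A - A = {-12, -11, -7, -6, -5, -1, 0, 1, 5, 6, 7, 11, 12}


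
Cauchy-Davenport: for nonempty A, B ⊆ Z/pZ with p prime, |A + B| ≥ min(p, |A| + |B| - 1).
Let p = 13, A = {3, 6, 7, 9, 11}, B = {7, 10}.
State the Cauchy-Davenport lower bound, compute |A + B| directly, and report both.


Cauchy-Davenport: |A + B| ≥ min(p, |A| + |B| - 1) for A, B nonempty in Z/pZ.
|A| = 5, |B| = 2, p = 13.
CD lower bound = min(13, 5 + 2 - 1) = min(13, 6) = 6.
Compute A + B mod 13 directly:
a = 3: 3+7=10, 3+10=0
a = 6: 6+7=0, 6+10=3
a = 7: 7+7=1, 7+10=4
a = 9: 9+7=3, 9+10=6
a = 11: 11+7=5, 11+10=8
A + B = {0, 1, 3, 4, 5, 6, 8, 10}, so |A + B| = 8.
Verify: 8 ≥ 6? Yes ✓.

CD lower bound = 6, actual |A + B| = 8.


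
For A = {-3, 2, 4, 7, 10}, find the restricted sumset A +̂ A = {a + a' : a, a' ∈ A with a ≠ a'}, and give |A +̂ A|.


Restricted sumset: A +̂ A = {a + a' : a ∈ A, a' ∈ A, a ≠ a'}.
Equivalently, take A + A and drop any sum 2a that is achievable ONLY as a + a for a ∈ A (i.e. sums representable only with equal summands).
Enumerate pairs (a, a') with a < a' (symmetric, so each unordered pair gives one sum; this covers all a ≠ a'):
  -3 + 2 = -1
  -3 + 4 = 1
  -3 + 7 = 4
  -3 + 10 = 7
  2 + 4 = 6
  2 + 7 = 9
  2 + 10 = 12
  4 + 7 = 11
  4 + 10 = 14
  7 + 10 = 17
Collected distinct sums: {-1, 1, 4, 6, 7, 9, 11, 12, 14, 17}
|A +̂ A| = 10
(Reference bound: |A +̂ A| ≥ 2|A| - 3 for |A| ≥ 2, with |A| = 5 giving ≥ 7.)

|A +̂ A| = 10


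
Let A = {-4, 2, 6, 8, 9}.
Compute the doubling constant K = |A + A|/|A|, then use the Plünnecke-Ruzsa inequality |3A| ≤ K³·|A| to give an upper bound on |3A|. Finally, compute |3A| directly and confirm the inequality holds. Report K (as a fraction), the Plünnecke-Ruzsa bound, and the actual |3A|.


|A| = 5.
Step 1: Compute A + A by enumerating all 25 pairs.
A + A = {-8, -2, 2, 4, 5, 8, 10, 11, 12, 14, 15, 16, 17, 18}, so |A + A| = 14.
Step 2: Doubling constant K = |A + A|/|A| = 14/5 = 14/5 ≈ 2.8000.
Step 3: Plünnecke-Ruzsa gives |3A| ≤ K³·|A| = (2.8000)³ · 5 ≈ 109.7600.
Step 4: Compute 3A = A + A + A directly by enumerating all triples (a,b,c) ∈ A³; |3A| = 26.
Step 5: Check 26 ≤ 109.7600? Yes ✓.

K = 14/5, Plünnecke-Ruzsa bound K³|A| ≈ 109.7600, |3A| = 26, inequality holds.


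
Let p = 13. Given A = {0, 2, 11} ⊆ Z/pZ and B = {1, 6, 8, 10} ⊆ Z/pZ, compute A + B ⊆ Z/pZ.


Work in Z/13Z: reduce every sum a + b modulo 13.
Enumerate all 12 pairs:
a = 0: 0+1=1, 0+6=6, 0+8=8, 0+10=10
a = 2: 2+1=3, 2+6=8, 2+8=10, 2+10=12
a = 11: 11+1=12, 11+6=4, 11+8=6, 11+10=8
Distinct residues collected: {1, 3, 4, 6, 8, 10, 12}
|A + B| = 7 (out of 13 total residues).

A + B = {1, 3, 4, 6, 8, 10, 12}


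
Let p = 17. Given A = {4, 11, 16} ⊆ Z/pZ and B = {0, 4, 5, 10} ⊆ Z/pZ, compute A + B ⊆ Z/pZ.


Work in Z/17Z: reduce every sum a + b modulo 17.
Enumerate all 12 pairs:
a = 4: 4+0=4, 4+4=8, 4+5=9, 4+10=14
a = 11: 11+0=11, 11+4=15, 11+5=16, 11+10=4
a = 16: 16+0=16, 16+4=3, 16+5=4, 16+10=9
Distinct residues collected: {3, 4, 8, 9, 11, 14, 15, 16}
|A + B| = 8 (out of 17 total residues).

A + B = {3, 4, 8, 9, 11, 14, 15, 16}


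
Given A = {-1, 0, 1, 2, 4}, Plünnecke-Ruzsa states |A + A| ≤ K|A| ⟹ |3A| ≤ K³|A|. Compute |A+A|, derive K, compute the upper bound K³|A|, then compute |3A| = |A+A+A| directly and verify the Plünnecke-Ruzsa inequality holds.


|A| = 5.
Step 1: Compute A + A by enumerating all 25 pairs.
A + A = {-2, -1, 0, 1, 2, 3, 4, 5, 6, 8}, so |A + A| = 10.
Step 2: Doubling constant K = |A + A|/|A| = 10/5 = 10/5 ≈ 2.0000.
Step 3: Plünnecke-Ruzsa gives |3A| ≤ K³·|A| = (2.0000)³ · 5 ≈ 40.0000.
Step 4: Compute 3A = A + A + A directly by enumerating all triples (a,b,c) ∈ A³; |3A| = 15.
Step 5: Check 15 ≤ 40.0000? Yes ✓.

K = 10/5, Plünnecke-Ruzsa bound K³|A| ≈ 40.0000, |3A| = 15, inequality holds.


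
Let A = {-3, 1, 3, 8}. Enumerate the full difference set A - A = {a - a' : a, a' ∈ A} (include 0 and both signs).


A - A = {a - a' : a, a' ∈ A}.
Compute a - a' for each ordered pair (a, a'):
a = -3: -3--3=0, -3-1=-4, -3-3=-6, -3-8=-11
a = 1: 1--3=4, 1-1=0, 1-3=-2, 1-8=-7
a = 3: 3--3=6, 3-1=2, 3-3=0, 3-8=-5
a = 8: 8--3=11, 8-1=7, 8-3=5, 8-8=0
Collecting distinct values (and noting 0 appears from a-a):
A - A = {-11, -7, -6, -5, -4, -2, 0, 2, 4, 5, 6, 7, 11}
|A - A| = 13

A - A = {-11, -7, -6, -5, -4, -2, 0, 2, 4, 5, 6, 7, 11}


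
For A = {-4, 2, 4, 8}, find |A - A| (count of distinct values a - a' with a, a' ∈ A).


A - A = {a - a' : a, a' ∈ A}; |A| = 4.
Bounds: 2|A|-1 ≤ |A - A| ≤ |A|² - |A| + 1, i.e. 7 ≤ |A - A| ≤ 13.
Note: 0 ∈ A - A always (from a - a). The set is symmetric: if d ∈ A - A then -d ∈ A - A.
Enumerate nonzero differences d = a - a' with a > a' (then include -d):
Positive differences: {2, 4, 6, 8, 12}
Full difference set: {0} ∪ (positive diffs) ∪ (negative diffs).
|A - A| = 1 + 2·5 = 11 (matches direct enumeration: 11).

|A - A| = 11


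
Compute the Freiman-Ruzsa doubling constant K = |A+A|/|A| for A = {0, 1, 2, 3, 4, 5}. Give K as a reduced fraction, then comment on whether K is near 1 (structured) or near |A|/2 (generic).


|A| = 6.
Compute A + A by enumerating all 36 pairs.
A + A = {0, 1, 2, 3, 4, 5, 6, 7, 8, 9, 10}, so |A + A| = 11.
K = |A + A| / |A| = 11/6 (already in lowest terms) ≈ 1.8333.
Reference: AP of size 6 gives K = 11/6 ≈ 1.8333; a fully generic set of size 6 gives K ≈ 3.5000.

|A| = 6, |A + A| = 11, K = 11/6.


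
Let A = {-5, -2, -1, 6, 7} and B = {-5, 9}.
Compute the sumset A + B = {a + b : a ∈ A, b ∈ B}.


A + B = {a + b : a ∈ A, b ∈ B}.
Enumerate all |A|·|B| = 5·2 = 10 pairs (a, b) and collect distinct sums.
a = -5: -5+-5=-10, -5+9=4
a = -2: -2+-5=-7, -2+9=7
a = -1: -1+-5=-6, -1+9=8
a = 6: 6+-5=1, 6+9=15
a = 7: 7+-5=2, 7+9=16
Collecting distinct sums: A + B = {-10, -7, -6, 1, 2, 4, 7, 8, 15, 16}
|A + B| = 10

A + B = {-10, -7, -6, 1, 2, 4, 7, 8, 15, 16}


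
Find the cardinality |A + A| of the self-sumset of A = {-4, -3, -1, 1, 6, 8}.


A + A = {a + a' : a, a' ∈ A}; |A| = 6.
General bounds: 2|A| - 1 ≤ |A + A| ≤ |A|(|A|+1)/2, i.e. 11 ≤ |A + A| ≤ 21.
Lower bound 2|A|-1 is attained iff A is an arithmetic progression.
Enumerate sums a + a' for a ≤ a' (symmetric, so this suffices):
a = -4: -4+-4=-8, -4+-3=-7, -4+-1=-5, -4+1=-3, -4+6=2, -4+8=4
a = -3: -3+-3=-6, -3+-1=-4, -3+1=-2, -3+6=3, -3+8=5
a = -1: -1+-1=-2, -1+1=0, -1+6=5, -1+8=7
a = 1: 1+1=2, 1+6=7, 1+8=9
a = 6: 6+6=12, 6+8=14
a = 8: 8+8=16
Distinct sums: {-8, -7, -6, -5, -4, -3, -2, 0, 2, 3, 4, 5, 7, 9, 12, 14, 16}
|A + A| = 17

|A + A| = 17


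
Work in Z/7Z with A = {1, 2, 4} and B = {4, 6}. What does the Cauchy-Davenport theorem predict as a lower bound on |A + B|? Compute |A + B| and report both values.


Cauchy-Davenport: |A + B| ≥ min(p, |A| + |B| - 1) for A, B nonempty in Z/pZ.
|A| = 3, |B| = 2, p = 7.
CD lower bound = min(7, 3 + 2 - 1) = min(7, 4) = 4.
Compute A + B mod 7 directly:
a = 1: 1+4=5, 1+6=0
a = 2: 2+4=6, 2+6=1
a = 4: 4+4=1, 4+6=3
A + B = {0, 1, 3, 5, 6}, so |A + B| = 5.
Verify: 5 ≥ 4? Yes ✓.

CD lower bound = 4, actual |A + B| = 5.


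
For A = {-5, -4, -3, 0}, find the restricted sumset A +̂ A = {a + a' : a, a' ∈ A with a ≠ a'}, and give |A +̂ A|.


Restricted sumset: A +̂ A = {a + a' : a ∈ A, a' ∈ A, a ≠ a'}.
Equivalently, take A + A and drop any sum 2a that is achievable ONLY as a + a for a ∈ A (i.e. sums representable only with equal summands).
Enumerate pairs (a, a') with a < a' (symmetric, so each unordered pair gives one sum; this covers all a ≠ a'):
  -5 + -4 = -9
  -5 + -3 = -8
  -5 + 0 = -5
  -4 + -3 = -7
  -4 + 0 = -4
  -3 + 0 = -3
Collected distinct sums: {-9, -8, -7, -5, -4, -3}
|A +̂ A| = 6
(Reference bound: |A +̂ A| ≥ 2|A| - 3 for |A| ≥ 2, with |A| = 4 giving ≥ 5.)

|A +̂ A| = 6


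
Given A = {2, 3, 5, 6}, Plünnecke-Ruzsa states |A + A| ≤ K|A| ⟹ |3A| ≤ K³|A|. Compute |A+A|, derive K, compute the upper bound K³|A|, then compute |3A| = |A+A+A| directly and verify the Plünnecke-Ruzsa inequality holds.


|A| = 4.
Step 1: Compute A + A by enumerating all 16 pairs.
A + A = {4, 5, 6, 7, 8, 9, 10, 11, 12}, so |A + A| = 9.
Step 2: Doubling constant K = |A + A|/|A| = 9/4 = 9/4 ≈ 2.2500.
Step 3: Plünnecke-Ruzsa gives |3A| ≤ K³·|A| = (2.2500)³ · 4 ≈ 45.5625.
Step 4: Compute 3A = A + A + A directly by enumerating all triples (a,b,c) ∈ A³; |3A| = 13.
Step 5: Check 13 ≤ 45.5625? Yes ✓.

K = 9/4, Plünnecke-Ruzsa bound K³|A| ≈ 45.5625, |3A| = 13, inequality holds.


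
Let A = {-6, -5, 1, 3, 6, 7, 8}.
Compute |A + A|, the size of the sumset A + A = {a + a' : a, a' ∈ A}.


A + A = {a + a' : a, a' ∈ A}; |A| = 7.
General bounds: 2|A| - 1 ≤ |A + A| ≤ |A|(|A|+1)/2, i.e. 13 ≤ |A + A| ≤ 28.
Lower bound 2|A|-1 is attained iff A is an arithmetic progression.
Enumerate sums a + a' for a ≤ a' (symmetric, so this suffices):
a = -6: -6+-6=-12, -6+-5=-11, -6+1=-5, -6+3=-3, -6+6=0, -6+7=1, -6+8=2
a = -5: -5+-5=-10, -5+1=-4, -5+3=-2, -5+6=1, -5+7=2, -5+8=3
a = 1: 1+1=2, 1+3=4, 1+6=7, 1+7=8, 1+8=9
a = 3: 3+3=6, 3+6=9, 3+7=10, 3+8=11
a = 6: 6+6=12, 6+7=13, 6+8=14
a = 7: 7+7=14, 7+8=15
a = 8: 8+8=16
Distinct sums: {-12, -11, -10, -5, -4, -3, -2, 0, 1, 2, 3, 4, 6, 7, 8, 9, 10, 11, 12, 13, 14, 15, 16}
|A + A| = 23

|A + A| = 23


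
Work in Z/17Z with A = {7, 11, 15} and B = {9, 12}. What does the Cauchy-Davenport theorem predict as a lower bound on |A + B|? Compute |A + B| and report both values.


Cauchy-Davenport: |A + B| ≥ min(p, |A| + |B| - 1) for A, B nonempty in Z/pZ.
|A| = 3, |B| = 2, p = 17.
CD lower bound = min(17, 3 + 2 - 1) = min(17, 4) = 4.
Compute A + B mod 17 directly:
a = 7: 7+9=16, 7+12=2
a = 11: 11+9=3, 11+12=6
a = 15: 15+9=7, 15+12=10
A + B = {2, 3, 6, 7, 10, 16}, so |A + B| = 6.
Verify: 6 ≥ 4? Yes ✓.

CD lower bound = 4, actual |A + B| = 6.


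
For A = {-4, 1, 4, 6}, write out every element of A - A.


A - A = {a - a' : a, a' ∈ A}.
Compute a - a' for each ordered pair (a, a'):
a = -4: -4--4=0, -4-1=-5, -4-4=-8, -4-6=-10
a = 1: 1--4=5, 1-1=0, 1-4=-3, 1-6=-5
a = 4: 4--4=8, 4-1=3, 4-4=0, 4-6=-2
a = 6: 6--4=10, 6-1=5, 6-4=2, 6-6=0
Collecting distinct values (and noting 0 appears from a-a):
A - A = {-10, -8, -5, -3, -2, 0, 2, 3, 5, 8, 10}
|A - A| = 11

A - A = {-10, -8, -5, -3, -2, 0, 2, 3, 5, 8, 10}


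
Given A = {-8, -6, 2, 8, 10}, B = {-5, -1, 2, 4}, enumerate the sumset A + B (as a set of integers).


A + B = {a + b : a ∈ A, b ∈ B}.
Enumerate all |A|·|B| = 5·4 = 20 pairs (a, b) and collect distinct sums.
a = -8: -8+-5=-13, -8+-1=-9, -8+2=-6, -8+4=-4
a = -6: -6+-5=-11, -6+-1=-7, -6+2=-4, -6+4=-2
a = 2: 2+-5=-3, 2+-1=1, 2+2=4, 2+4=6
a = 8: 8+-5=3, 8+-1=7, 8+2=10, 8+4=12
a = 10: 10+-5=5, 10+-1=9, 10+2=12, 10+4=14
Collecting distinct sums: A + B = {-13, -11, -9, -7, -6, -4, -3, -2, 1, 3, 4, 5, 6, 7, 9, 10, 12, 14}
|A + B| = 18

A + B = {-13, -11, -9, -7, -6, -4, -3, -2, 1, 3, 4, 5, 6, 7, 9, 10, 12, 14}


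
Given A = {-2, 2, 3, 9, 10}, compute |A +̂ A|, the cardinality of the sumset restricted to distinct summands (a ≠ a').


Restricted sumset: A +̂ A = {a + a' : a ∈ A, a' ∈ A, a ≠ a'}.
Equivalently, take A + A and drop any sum 2a that is achievable ONLY as a + a for a ∈ A (i.e. sums representable only with equal summands).
Enumerate pairs (a, a') with a < a' (symmetric, so each unordered pair gives one sum; this covers all a ≠ a'):
  -2 + 2 = 0
  -2 + 3 = 1
  -2 + 9 = 7
  -2 + 10 = 8
  2 + 3 = 5
  2 + 9 = 11
  2 + 10 = 12
  3 + 9 = 12
  3 + 10 = 13
  9 + 10 = 19
Collected distinct sums: {0, 1, 5, 7, 8, 11, 12, 13, 19}
|A +̂ A| = 9
(Reference bound: |A +̂ A| ≥ 2|A| - 3 for |A| ≥ 2, with |A| = 5 giving ≥ 7.)

|A +̂ A| = 9


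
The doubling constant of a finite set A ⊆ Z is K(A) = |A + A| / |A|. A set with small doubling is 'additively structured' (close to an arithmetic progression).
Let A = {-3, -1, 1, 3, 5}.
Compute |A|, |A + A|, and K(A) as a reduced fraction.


|A| = 5.
Compute A + A by enumerating all 25 pairs.
A + A = {-6, -4, -2, 0, 2, 4, 6, 8, 10}, so |A + A| = 9.
K = |A + A| / |A| = 9/5 (already in lowest terms) ≈ 1.8000.
Reference: AP of size 5 gives K = 9/5 ≈ 1.8000; a fully generic set of size 5 gives K ≈ 3.0000.

|A| = 5, |A + A| = 9, K = 9/5.


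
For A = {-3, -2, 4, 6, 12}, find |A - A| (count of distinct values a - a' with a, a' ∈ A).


A - A = {a - a' : a, a' ∈ A}; |A| = 5.
Bounds: 2|A|-1 ≤ |A - A| ≤ |A|² - |A| + 1, i.e. 9 ≤ |A - A| ≤ 21.
Note: 0 ∈ A - A always (from a - a). The set is symmetric: if d ∈ A - A then -d ∈ A - A.
Enumerate nonzero differences d = a - a' with a > a' (then include -d):
Positive differences: {1, 2, 6, 7, 8, 9, 14, 15}
Full difference set: {0} ∪ (positive diffs) ∪ (negative diffs).
|A - A| = 1 + 2·8 = 17 (matches direct enumeration: 17).

|A - A| = 17


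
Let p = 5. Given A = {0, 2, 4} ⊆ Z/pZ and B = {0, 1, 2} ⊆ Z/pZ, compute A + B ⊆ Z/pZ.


Work in Z/5Z: reduce every sum a + b modulo 5.
Enumerate all 9 pairs:
a = 0: 0+0=0, 0+1=1, 0+2=2
a = 2: 2+0=2, 2+1=3, 2+2=4
a = 4: 4+0=4, 4+1=0, 4+2=1
Distinct residues collected: {0, 1, 2, 3, 4}
|A + B| = 5 (out of 5 total residues).

A + B = {0, 1, 2, 3, 4}


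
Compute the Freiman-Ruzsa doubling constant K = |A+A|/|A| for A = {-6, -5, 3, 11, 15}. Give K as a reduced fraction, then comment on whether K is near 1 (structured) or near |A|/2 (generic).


|A| = 5.
Compute A + A by enumerating all 25 pairs.
A + A = {-12, -11, -10, -3, -2, 5, 6, 9, 10, 14, 18, 22, 26, 30}, so |A + A| = 14.
K = |A + A| / |A| = 14/5 (already in lowest terms) ≈ 2.8000.
Reference: AP of size 5 gives K = 9/5 ≈ 1.8000; a fully generic set of size 5 gives K ≈ 3.0000.

|A| = 5, |A + A| = 14, K = 14/5.


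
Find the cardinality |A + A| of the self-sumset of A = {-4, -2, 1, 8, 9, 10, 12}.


A + A = {a + a' : a, a' ∈ A}; |A| = 7.
General bounds: 2|A| - 1 ≤ |A + A| ≤ |A|(|A|+1)/2, i.e. 13 ≤ |A + A| ≤ 28.
Lower bound 2|A|-1 is attained iff A is an arithmetic progression.
Enumerate sums a + a' for a ≤ a' (symmetric, so this suffices):
a = -4: -4+-4=-8, -4+-2=-6, -4+1=-3, -4+8=4, -4+9=5, -4+10=6, -4+12=8
a = -2: -2+-2=-4, -2+1=-1, -2+8=6, -2+9=7, -2+10=8, -2+12=10
a = 1: 1+1=2, 1+8=9, 1+9=10, 1+10=11, 1+12=13
a = 8: 8+8=16, 8+9=17, 8+10=18, 8+12=20
a = 9: 9+9=18, 9+10=19, 9+12=21
a = 10: 10+10=20, 10+12=22
a = 12: 12+12=24
Distinct sums: {-8, -6, -4, -3, -1, 2, 4, 5, 6, 7, 8, 9, 10, 11, 13, 16, 17, 18, 19, 20, 21, 22, 24}
|A + A| = 23

|A + A| = 23


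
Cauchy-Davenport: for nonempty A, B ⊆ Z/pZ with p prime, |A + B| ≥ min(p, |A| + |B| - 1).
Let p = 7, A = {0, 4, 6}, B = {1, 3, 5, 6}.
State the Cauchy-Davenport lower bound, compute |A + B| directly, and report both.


Cauchy-Davenport: |A + B| ≥ min(p, |A| + |B| - 1) for A, B nonempty in Z/pZ.
|A| = 3, |B| = 4, p = 7.
CD lower bound = min(7, 3 + 4 - 1) = min(7, 6) = 6.
Compute A + B mod 7 directly:
a = 0: 0+1=1, 0+3=3, 0+5=5, 0+6=6
a = 4: 4+1=5, 4+3=0, 4+5=2, 4+6=3
a = 6: 6+1=0, 6+3=2, 6+5=4, 6+6=5
A + B = {0, 1, 2, 3, 4, 5, 6}, so |A + B| = 7.
Verify: 7 ≥ 6? Yes ✓.

CD lower bound = 6, actual |A + B| = 7.


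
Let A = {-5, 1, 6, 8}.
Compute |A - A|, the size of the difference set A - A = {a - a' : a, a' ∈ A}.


A - A = {a - a' : a, a' ∈ A}; |A| = 4.
Bounds: 2|A|-1 ≤ |A - A| ≤ |A|² - |A| + 1, i.e. 7 ≤ |A - A| ≤ 13.
Note: 0 ∈ A - A always (from a - a). The set is symmetric: if d ∈ A - A then -d ∈ A - A.
Enumerate nonzero differences d = a - a' with a > a' (then include -d):
Positive differences: {2, 5, 6, 7, 11, 13}
Full difference set: {0} ∪ (positive diffs) ∪ (negative diffs).
|A - A| = 1 + 2·6 = 13 (matches direct enumeration: 13).

|A - A| = 13


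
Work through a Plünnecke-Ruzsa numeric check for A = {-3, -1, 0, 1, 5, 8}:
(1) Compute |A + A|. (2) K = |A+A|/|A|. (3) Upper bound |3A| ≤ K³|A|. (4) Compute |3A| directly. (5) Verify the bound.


|A| = 6.
Step 1: Compute A + A by enumerating all 36 pairs.
A + A = {-6, -4, -3, -2, -1, 0, 1, 2, 4, 5, 6, 7, 8, 9, 10, 13, 16}, so |A + A| = 17.
Step 2: Doubling constant K = |A + A|/|A| = 17/6 = 17/6 ≈ 2.8333.
Step 3: Plünnecke-Ruzsa gives |3A| ≤ K³·|A| = (2.8333)³ · 6 ≈ 136.4722.
Step 4: Compute 3A = A + A + A directly by enumerating all triples (a,b,c) ∈ A³; |3A| = 29.
Step 5: Check 29 ≤ 136.4722? Yes ✓.

K = 17/6, Plünnecke-Ruzsa bound K³|A| ≈ 136.4722, |3A| = 29, inequality holds.


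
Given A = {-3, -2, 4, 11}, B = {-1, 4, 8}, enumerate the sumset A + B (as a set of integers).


A + B = {a + b : a ∈ A, b ∈ B}.
Enumerate all |A|·|B| = 4·3 = 12 pairs (a, b) and collect distinct sums.
a = -3: -3+-1=-4, -3+4=1, -3+8=5
a = -2: -2+-1=-3, -2+4=2, -2+8=6
a = 4: 4+-1=3, 4+4=8, 4+8=12
a = 11: 11+-1=10, 11+4=15, 11+8=19
Collecting distinct sums: A + B = {-4, -3, 1, 2, 3, 5, 6, 8, 10, 12, 15, 19}
|A + B| = 12

A + B = {-4, -3, 1, 2, 3, 5, 6, 8, 10, 12, 15, 19}


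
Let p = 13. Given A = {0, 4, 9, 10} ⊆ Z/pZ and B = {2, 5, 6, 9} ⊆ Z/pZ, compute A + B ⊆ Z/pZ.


Work in Z/13Z: reduce every sum a + b modulo 13.
Enumerate all 16 pairs:
a = 0: 0+2=2, 0+5=5, 0+6=6, 0+9=9
a = 4: 4+2=6, 4+5=9, 4+6=10, 4+9=0
a = 9: 9+2=11, 9+5=1, 9+6=2, 9+9=5
a = 10: 10+2=12, 10+5=2, 10+6=3, 10+9=6
Distinct residues collected: {0, 1, 2, 3, 5, 6, 9, 10, 11, 12}
|A + B| = 10 (out of 13 total residues).

A + B = {0, 1, 2, 3, 5, 6, 9, 10, 11, 12}


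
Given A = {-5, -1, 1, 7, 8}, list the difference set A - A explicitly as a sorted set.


A - A = {a - a' : a, a' ∈ A}.
Compute a - a' for each ordered pair (a, a'):
a = -5: -5--5=0, -5--1=-4, -5-1=-6, -5-7=-12, -5-8=-13
a = -1: -1--5=4, -1--1=0, -1-1=-2, -1-7=-8, -1-8=-9
a = 1: 1--5=6, 1--1=2, 1-1=0, 1-7=-6, 1-8=-7
a = 7: 7--5=12, 7--1=8, 7-1=6, 7-7=0, 7-8=-1
a = 8: 8--5=13, 8--1=9, 8-1=7, 8-7=1, 8-8=0
Collecting distinct values (and noting 0 appears from a-a):
A - A = {-13, -12, -9, -8, -7, -6, -4, -2, -1, 0, 1, 2, 4, 6, 7, 8, 9, 12, 13}
|A - A| = 19

A - A = {-13, -12, -9, -8, -7, -6, -4, -2, -1, 0, 1, 2, 4, 6, 7, 8, 9, 12, 13}


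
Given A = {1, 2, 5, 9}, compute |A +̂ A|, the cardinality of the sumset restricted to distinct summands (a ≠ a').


Restricted sumset: A +̂ A = {a + a' : a ∈ A, a' ∈ A, a ≠ a'}.
Equivalently, take A + A and drop any sum 2a that is achievable ONLY as a + a for a ∈ A (i.e. sums representable only with equal summands).
Enumerate pairs (a, a') with a < a' (symmetric, so each unordered pair gives one sum; this covers all a ≠ a'):
  1 + 2 = 3
  1 + 5 = 6
  1 + 9 = 10
  2 + 5 = 7
  2 + 9 = 11
  5 + 9 = 14
Collected distinct sums: {3, 6, 7, 10, 11, 14}
|A +̂ A| = 6
(Reference bound: |A +̂ A| ≥ 2|A| - 3 for |A| ≥ 2, with |A| = 4 giving ≥ 5.)

|A +̂ A| = 6
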